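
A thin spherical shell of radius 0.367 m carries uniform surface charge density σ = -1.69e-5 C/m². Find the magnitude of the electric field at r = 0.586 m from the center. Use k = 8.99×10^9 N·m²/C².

E = 7.49×10^5 N/C

Use a concentric Gaussian sphere at r = 0.586 m (r > 0.367 m).
The entire shell is enclosed: Q_enc = σ·4πR² = (-1.69×10^-5)·4π·(0.367)² = -2.86×10^-5 C.
Applying ∮E·dA = Q_enc/ε₀ with Φ = E(4πr²):
E = k|Q_enc|/r² = (8.99×10^9)(2.86e-5)/(0.586)² = 7.49×10^5 N/C.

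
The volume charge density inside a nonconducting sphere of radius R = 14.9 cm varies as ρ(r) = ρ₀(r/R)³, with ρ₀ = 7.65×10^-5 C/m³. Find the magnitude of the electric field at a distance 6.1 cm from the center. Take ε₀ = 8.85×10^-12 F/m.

6.03e3 V/m

Take a concentric spherical Gaussian surface of radius r = 6.1 cm (r < R).
Q_enc = ∫₀^r ρ(r')·4πr'² dr' = (4πρ₀/R³) ∫₀^r r'^5 dr' = 4πρ₀ r^6/(6·R³) = 2.495e-9 C.
Since E is radial and uniform over the Gaussian sphere, Φ = E·4πr² = Q_enc/ε₀.
E = |Q_enc|/(4πε₀r²) = (2.495×10^-9)/(4π·8.85×10^-12·(0.061)²) = 6.03×10^3 N/C.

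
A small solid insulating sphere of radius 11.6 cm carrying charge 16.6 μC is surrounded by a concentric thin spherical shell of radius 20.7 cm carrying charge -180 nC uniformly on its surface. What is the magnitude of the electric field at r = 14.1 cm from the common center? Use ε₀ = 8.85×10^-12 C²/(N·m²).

E ≈ 7.51×10^6 N/C

Use a concentric Gaussian sphere at r = 14.1 cm (between the bodies, 11.6 cm < r < 20.7 cm).
Only the inner charge is enclosed; the outer shell contributes nothing inside itself. Q_enc = 16.6 μC = 1.66×10^-5 C.
Since E is radial and uniform over the Gaussian sphere, Φ = E·4πr² = Q_enc/ε₀.
E = |Q_enc|/(4πε₀r²) = (1.66×10^-5)/(4π·8.85×10^-12·(0.141)²) = 7.51e6 N/C.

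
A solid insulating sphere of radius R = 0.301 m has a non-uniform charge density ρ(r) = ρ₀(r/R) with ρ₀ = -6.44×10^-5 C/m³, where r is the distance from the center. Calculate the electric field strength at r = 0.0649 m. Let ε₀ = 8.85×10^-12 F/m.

Take a concentric spherical Gaussian surface of radius r = 0.0649 m (r < R).
Q_enc = ∫₀^r ρ(r')·4πr'² dr' = (4πρ₀/R) ∫₀^r r'^3 dr' = 4πρ₀ r^4/(4·R) = -1.192×10^-8 C.
Gauss's law: E·4πr² = Q_enc/ε₀.
E = |Q_enc|/(4πε₀r²) = (1.192×10^-8)/(4π·8.85×10^-12·(0.0649)²) = 2.55×10^4 N/C.

E = 2.55×10^4 N/C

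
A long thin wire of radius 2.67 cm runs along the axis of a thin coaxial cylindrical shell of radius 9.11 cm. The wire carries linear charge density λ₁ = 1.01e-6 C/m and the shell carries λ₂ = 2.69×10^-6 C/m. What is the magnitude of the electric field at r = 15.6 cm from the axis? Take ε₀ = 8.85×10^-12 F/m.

Take a coaxial cylindrical Gaussian surface of radius r = 15.6 cm and length L (r > 9.11 cm, enclosing both).
λ_enc = λ₁ + λ₂ = (1.01e-6) + (2.69e-6) = 3.70×10^-6 C/m.
By Gauss's law (flux through the curved wall only), E·2πrL = λ_enc L/ε₀.
E = |λ_enc|/(2πε₀r) = (3.70e-6)/(2π·8.85×10^-12·0.156) = 4.27×10^5 N/C.

4.27×10^5 N/C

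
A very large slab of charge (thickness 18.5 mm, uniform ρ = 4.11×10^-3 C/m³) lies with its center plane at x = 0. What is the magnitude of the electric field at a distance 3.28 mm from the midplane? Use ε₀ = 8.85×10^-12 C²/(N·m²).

By symmetry E is perpendicular to the slab. A Gaussian pillbox from −3.28 mm to +3.28 mm (face area A) lies entirely within the slab.
Q_enc = ρ·(2x)·A and flux = 2EA, so 2EA = 2ρxA/ε₀ ⇒ E = |ρ|x/ε₀.
E = (4.11×10^-3)(0.00328)/(8.85×10^-12) = 1.52×10^6 N/C.

E ≈ 1.52e6 N/C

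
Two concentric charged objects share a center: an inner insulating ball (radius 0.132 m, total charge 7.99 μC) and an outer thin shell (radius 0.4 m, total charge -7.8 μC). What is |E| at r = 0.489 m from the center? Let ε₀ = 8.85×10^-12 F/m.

Take a concentric spherical Gaussian surface of radius r = 0.489 m (r > 0.4 m, enclosing both).
Q_enc = (7.99 μC) + (-7.8 μC) = 1.90×10^-7 C.
Since E is radial and uniform over the Gaussian sphere, Φ = E·4πr² = Q_enc/ε₀.
E = |Q_enc|/(4πε₀r²) = (1.90×10^-7)/(4π·8.85×10^-12·(0.489)²) = 7.14×10^3 N/C.

|E| = 7.14e3 N/C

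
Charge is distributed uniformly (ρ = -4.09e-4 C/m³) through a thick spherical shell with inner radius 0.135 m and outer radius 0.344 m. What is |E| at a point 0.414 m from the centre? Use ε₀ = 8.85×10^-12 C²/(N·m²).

By spherical symmetry E is radial; choose a Gaussian sphere of radius r = 0.414 m (r > 0.344 m, enclosing the whole shell).
Q_enc = ρ·(4π/3)(b³ − a³) = (-4.09×10^-4)·(4π/3)·((0.344)³ − (0.135)³) = -6.553×10^-5 C.
Since E is radial and uniform over the Gaussian sphere, Φ = E·4πr² = Q_enc/ε₀.
E = |Q_enc|/(4πε₀r²) = (6.553×10^-5)/(4π·8.85×10^-12·(0.414)²) = 3.44e6 N/C.

|E| = 3.44e6 V/m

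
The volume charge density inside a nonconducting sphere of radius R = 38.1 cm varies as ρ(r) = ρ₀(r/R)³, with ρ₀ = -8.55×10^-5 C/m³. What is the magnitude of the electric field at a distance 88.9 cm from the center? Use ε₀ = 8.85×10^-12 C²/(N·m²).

E ≈ 1.13×10^5 N/C

Use a concentric Gaussian sphere at r = 88.9 cm (r > R, all charge enclosed).
Q_enc = 4π ∫₀^R ρ₀(r'/R)^3 r'² dr' = 4πρ₀R³/6 = -9.904×10^-6 C.
By Gauss's law, ∮E·dA = E·4πr² = Q_enc/ε₀.
E = |Q_enc|/(4πε₀r²) = (9.904e-6)/(4π·8.85×10^-12·(0.889)²) = 1.13×10^5 N/C.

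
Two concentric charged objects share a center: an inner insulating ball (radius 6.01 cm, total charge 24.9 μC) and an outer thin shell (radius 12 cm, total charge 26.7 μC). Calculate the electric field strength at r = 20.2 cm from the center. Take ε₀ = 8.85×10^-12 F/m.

Symmetry ⇒ E = E(r) r̂. Gaussian sphere of radius r = 20.2 cm (r > 12 cm, enclosing both).
Q_enc = (24.9 μC) + (26.7 μC) = 5.16×10^-5 C.
Since E is radial and uniform over the Gaussian sphere, Φ = E·4πr² = Q_enc/ε₀.
E = |Q_enc|/(4πε₀r²) = (5.16×10^-5)/(4π·8.85×10^-12·(0.202)²) = 1.14×10^7 N/C.

|E| = 1.14×10^7 N/C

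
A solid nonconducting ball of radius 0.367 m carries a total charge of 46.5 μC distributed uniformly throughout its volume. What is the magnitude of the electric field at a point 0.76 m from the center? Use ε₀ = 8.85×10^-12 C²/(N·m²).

By spherical symmetry E is radial; choose a Gaussian sphere of radius r = 0.76 m (r > R, so the entire charge is enclosed).
Q_enc = 46.5 μC = 4.65e-5 C.
Gauss's law: E·4πr² = Q_enc/ε₀.
E = |Q_enc|/(4πε₀r²) = (4.65×10^-5)/(4π·8.85×10^-12·(0.76)²) = 7.24e5 N/C.

E = 7.24×10^5 N/C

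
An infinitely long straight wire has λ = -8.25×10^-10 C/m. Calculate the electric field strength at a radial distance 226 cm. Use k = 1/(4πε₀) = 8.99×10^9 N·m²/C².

6.56 N/C

By cylindrical symmetry E is radial; use a coaxial Gaussian cylinder of radius 226 cm and length L.
Q_enc = λL, so λ_enc = -8.25×10^-10 C/m.
Since E is radial and uniform over the curved surface, Φ = E·2πrL = Q_enc/ε₀ = λ_enc L/ε₀.
E = 2k|λ_enc|/r = 2(8.99×10^9)(8.25×10^-10)/(2.26) = 6.56 N/C.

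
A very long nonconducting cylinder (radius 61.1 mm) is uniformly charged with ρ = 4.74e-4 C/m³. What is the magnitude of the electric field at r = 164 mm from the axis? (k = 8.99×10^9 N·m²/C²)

Choose a coaxial cylinder of radius r = 164 mm (arbitrary length L) as the Gaussian surface (r > 61.1 mm, full cross-section enclosed).
λ_enc = ρ·πR² = (4.74e-4)π(0.0611)² = 5.559×10^-6 C/m.
Since E is radial and uniform over the curved surface, Φ = E·2πrL = Q_enc/ε₀ = λ_enc L/ε₀.
E = 2k|λ_enc|/r = 2(8.99×10^9)(5.559×10^-6)/(0.164) = 6.09×10^5 N/C.

|E| = 6.09×10^5 N/C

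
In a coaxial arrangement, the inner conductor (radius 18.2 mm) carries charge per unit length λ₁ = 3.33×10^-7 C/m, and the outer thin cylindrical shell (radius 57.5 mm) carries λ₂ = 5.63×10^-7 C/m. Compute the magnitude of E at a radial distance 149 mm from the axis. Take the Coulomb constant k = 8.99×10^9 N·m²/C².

E = 1.08e5 N/C

Choose a coaxial cylinder of radius r = 149 mm (arbitrary length L) as the Gaussian surface (r > 57.5 mm, enclosing both).
λ_enc = λ₁ + λ₂ = (3.33e-7) + (5.63×10^-7) = 8.96×10^-7 C/m.
Gauss's law: E·2πrL = λ_enc L/ε₀.
E = 2k|λ_enc|/r = 2(8.99×10^9)(8.96×10^-7)/(0.149) = 1.08e5 N/C.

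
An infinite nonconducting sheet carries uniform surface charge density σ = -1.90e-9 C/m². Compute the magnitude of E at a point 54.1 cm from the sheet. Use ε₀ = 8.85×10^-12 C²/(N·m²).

The symmetry is planar: E is normal to the sheet and the same magnitude on both sides. Take a pillbox straddling the sheet with end-cap area A.
Only the two end caps contribute flux: Φ = 2EA. With Q_enc = σA, Gauss's law gives E = |σ|/(2ε₀).
E = |σ|/(2ε₀) = (1.90×10^-9)/(2·8.85×10^-12) = 107 N/C.

107 N/C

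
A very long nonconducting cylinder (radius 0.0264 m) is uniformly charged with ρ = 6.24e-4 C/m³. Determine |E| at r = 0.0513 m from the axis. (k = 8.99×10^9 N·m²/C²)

|E| = 4.79×10^5 N/C

Choose a coaxial cylinder of radius r = 0.0513 m (arbitrary length L) as the Gaussian surface (r > 0.0264 m, full cross-section enclosed).
λ_enc = ρ·πR² = (6.24×10^-4)π(0.0264)² = 1.366e-6 C/m.
Since E is radial and uniform over the curved surface, Φ = E·2πrL = Q_enc/ε₀ = λ_enc L/ε₀.
E = 2k|λ_enc|/r = 2(8.99×10^9)(1.366×10^-6)/(0.0513) = 4.79e5 N/C.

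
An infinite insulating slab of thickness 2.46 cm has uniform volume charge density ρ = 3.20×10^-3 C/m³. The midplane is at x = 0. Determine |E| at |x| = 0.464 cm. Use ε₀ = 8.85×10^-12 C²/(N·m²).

By symmetry E is perpendicular to the slab. A Gaussian pillbox from −0.464 cm to +0.464 cm (face area A) lies entirely within the slab.
Q_enc = ρ·(2x)·A and flux = 2EA, so 2EA = 2ρxA/ε₀ ⇒ E = |ρ|x/ε₀.
E = (3.20e-3)(0.00464)/(8.85×10^-12) = 1.68e6 N/C.

|E| ≈ 1.68×10^6 V/m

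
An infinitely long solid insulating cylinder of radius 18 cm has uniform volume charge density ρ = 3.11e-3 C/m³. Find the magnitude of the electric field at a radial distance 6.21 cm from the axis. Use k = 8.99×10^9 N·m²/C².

E ≈ 1.09e7 N/C

Choose a coaxial cylinder of radius r = 6.21 cm (arbitrary length L) as the Gaussian surface (r < R).
Enclosed charge per unit length: λ_enc = ρ·πr² = (3.11e-3)π(0.0621)² = 3.768×10^-5 C/m.
By Gauss's law (flux through the curved wall only), E·2πrL = λ_enc L/ε₀.
E = 2k|λ_enc|/r = 2(8.99×10^9)(3.768×10^-5)/(0.0621) = 1.09×10^7 N/C.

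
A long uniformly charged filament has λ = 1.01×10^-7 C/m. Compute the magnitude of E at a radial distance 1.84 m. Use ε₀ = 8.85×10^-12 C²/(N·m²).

Coaxial Gaussian cylinder, radius r = 1.84 m, length L.
Q_enc = λL, so λ_enc = 1.01×10^-7 C/m.
Gauss's law: E·2πrL = λ_enc L/ε₀.
E = |λ_enc|/(2πε₀r) = (1.01e-7)/(2π·8.85×10^-12·1.84) = 987 N/C.

E ≈ 987 V/m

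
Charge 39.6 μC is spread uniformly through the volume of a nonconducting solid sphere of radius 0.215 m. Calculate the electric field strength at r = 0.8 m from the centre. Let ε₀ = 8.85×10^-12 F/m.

Use a concentric Gaussian sphere at r = 0.8 m (r > R, so the entire charge is enclosed).
Q_enc = 39.6 μC = 3.96e-5 C.
Since E is radial and uniform over the Gaussian sphere, Φ = E·4πr² = Q_enc/ε₀.
E = |Q_enc|/(4πε₀r²) = (3.96e-5)/(4π·8.85×10^-12·(0.8)²) = 5.56e5 N/C.

E ≈ 5.56×10^5 V/m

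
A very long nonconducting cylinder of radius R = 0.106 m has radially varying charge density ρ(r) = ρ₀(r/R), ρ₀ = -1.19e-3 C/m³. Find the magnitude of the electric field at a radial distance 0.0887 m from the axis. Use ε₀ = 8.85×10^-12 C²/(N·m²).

E = 3.33e6 N/C

Take a coaxial cylindrical Gaussian surface of radius r = 0.0887 m and length L (r < R).
Integrating ρ over the cross-section to radius r: λ_enc = (2πρ₀/R) ∫₀^r r'^2 dr' = 2πρ₀ r^3/(3·R) = -1.641e-5 C/m.
Applying ∮E·dA = Q_enc/ε₀ with the end caps contributing no flux:
E = |λ_enc|/(2πε₀r) = (1.641e-5)/(2π·8.85×10^-12·0.0887) = 3.33×10^6 N/C.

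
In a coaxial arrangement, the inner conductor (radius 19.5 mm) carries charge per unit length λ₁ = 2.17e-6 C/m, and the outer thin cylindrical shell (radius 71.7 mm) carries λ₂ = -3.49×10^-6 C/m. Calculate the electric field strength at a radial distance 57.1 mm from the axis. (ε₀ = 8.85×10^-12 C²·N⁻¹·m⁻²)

Choose a coaxial cylinder of radius r = 57.1 mm (arbitrary length L) as the Gaussian surface (between the conductors, 19.5 mm < r < 71.7 mm).
Only the inner wire is enclosed; the outer shell contributes nothing inside itself. λ_enc = λ₁ = 2.17×10^-6 C/m.
Since E is radial and uniform over the curved surface, Φ = E·2πrL = Q_enc/ε₀ = λ_enc L/ε₀.
E = |λ_enc|/(2πε₀r) = (2.17e-6)/(2π·8.85×10^-12·0.0571) = 6.83×10^5 N/C.

6.83e5 N/C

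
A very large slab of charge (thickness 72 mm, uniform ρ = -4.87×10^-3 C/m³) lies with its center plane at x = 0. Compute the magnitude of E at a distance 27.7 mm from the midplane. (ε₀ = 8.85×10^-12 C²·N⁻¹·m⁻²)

E = 1.52e7 N/C

By symmetry E is perpendicular to the slab. A Gaussian pillbox from −27.7 mm to +27.7 mm (face area A) lies entirely within the slab.
Q_enc = ρ·(2x)·A and flux = 2EA, so 2EA = 2ρxA/ε₀ ⇒ E = |ρ|x/ε₀.
E = (4.87×10^-3)(0.0277)/(8.85×10^-12) = 1.52×10^7 N/C.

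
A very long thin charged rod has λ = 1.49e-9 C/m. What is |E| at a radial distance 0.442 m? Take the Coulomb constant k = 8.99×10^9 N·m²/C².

Choose a coaxial cylinder of radius r = 0.442 m (arbitrary length L) as the Gaussian surface.
Q_enc = λL, so λ_enc = 1.49×10^-9 C/m.
By Gauss's law (flux through the curved wall only), E·2πrL = λ_enc L/ε₀.
E = 2k|λ_enc|/r = 2(8.99×10^9)(1.49×10^-9)/(0.442) = 60.6 N/C.

E ≈ 60.6 N/C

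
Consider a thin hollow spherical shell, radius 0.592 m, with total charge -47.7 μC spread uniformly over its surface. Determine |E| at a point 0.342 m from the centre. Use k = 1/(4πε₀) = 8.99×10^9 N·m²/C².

E = 0

Use a concentric Gaussian sphere at r = 0.342 m (inside the shell, r < 0.592 m).
All the charge is outside the Gaussian surface: Q_enc = 0, hence E = 0 everywhere inside the shell.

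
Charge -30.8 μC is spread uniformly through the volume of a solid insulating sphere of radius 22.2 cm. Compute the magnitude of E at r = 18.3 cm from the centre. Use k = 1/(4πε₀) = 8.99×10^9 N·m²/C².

|E| ≈ 4.63×10^6 N/C

Take a concentric spherical Gaussian surface of radius r = 18.3 cm (r < R).
Only the charge within r is enclosed: Q_enc = Q·(r/R)³ = (-30.8 μC)·(18.3 cm/22.2 cm)³ = -1.725×10^-5 C.
By Gauss's law, ∮E·dA = E·4πr² = Q_enc/ε₀.
E = k|Q_enc|/r² = (8.99×10^9)(1.725e-5)/(0.183)² = 4.63e6 N/C.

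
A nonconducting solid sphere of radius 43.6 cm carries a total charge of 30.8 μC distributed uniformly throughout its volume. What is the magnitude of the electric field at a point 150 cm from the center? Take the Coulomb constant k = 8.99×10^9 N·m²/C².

E ≈ 1.23e5 V/m

Use a concentric Gaussian sphere at r = 150 cm (r > R, so the entire charge is enclosed).
Q_enc = 30.8 μC = 3.08e-5 C.
Gauss's law: E·4πr² = Q_enc/ε₀.
E = k|Q_enc|/r² = (8.99×10^9)(3.08×10^-5)/(1.5)² = 1.23×10^5 N/C.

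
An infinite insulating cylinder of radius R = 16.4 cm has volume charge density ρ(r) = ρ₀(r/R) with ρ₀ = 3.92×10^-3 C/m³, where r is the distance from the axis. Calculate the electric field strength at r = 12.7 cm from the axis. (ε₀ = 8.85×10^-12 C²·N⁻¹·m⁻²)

E = 1.45×10^7 N/C

Choose a coaxial cylinder of radius r = 12.7 cm (arbitrary length L) as the Gaussian surface (r < R).
Integrating ρ over the cross-section to radius r: λ_enc = (2πρ₀/R) ∫₀^r r'^2 dr' = 2πρ₀ r^3/(3·R) = 1.025×10^-4 C/m.
Gauss's law: E·2πrL = λ_enc L/ε₀.
E = |λ_enc|/(2πε₀r) = (1.025e-4)/(2π·8.85×10^-12·0.127) = 1.45×10^7 N/C.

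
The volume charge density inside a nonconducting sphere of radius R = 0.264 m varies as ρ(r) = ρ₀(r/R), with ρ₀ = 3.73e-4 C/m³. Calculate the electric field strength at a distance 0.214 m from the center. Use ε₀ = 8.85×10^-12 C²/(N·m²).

Use a concentric Gaussian sphere at r = 0.214 m (r < R).
Q_enc = ∫₀^r ρ(r')·4πr'² dr' = (4πρ₀/R) ∫₀^r r'^3 dr' = 4πρ₀ r^4/(4·R) = 9.309×10^-6 C.
Since E is radial and uniform over the Gaussian sphere, Φ = E·4πr² = Q_enc/ε₀.
E = |Q_enc|/(4πε₀r²) = (9.309e-6)/(4π·8.85×10^-12·(0.214)²) = 1.83×10^6 N/C.

|E| = 1.83e6 N/C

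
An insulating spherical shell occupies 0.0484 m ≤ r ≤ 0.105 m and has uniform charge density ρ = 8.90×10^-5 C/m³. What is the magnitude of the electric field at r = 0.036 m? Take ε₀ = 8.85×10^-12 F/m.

E = 0 (no enclosed charge)

Take a concentric spherical Gaussian surface of radius r = 0.036 m (r < 0.0484 m, inside the empty cavity).
Q_enc = 0 (all charge lies at larger r); Gauss's law gives E = 0.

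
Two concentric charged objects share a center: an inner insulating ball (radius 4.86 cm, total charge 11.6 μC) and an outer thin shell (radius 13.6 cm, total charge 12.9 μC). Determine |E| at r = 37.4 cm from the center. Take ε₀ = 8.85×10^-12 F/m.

E = 1.57e6 N/C

By spherical symmetry E is radial; choose a Gaussian sphere of radius r = 37.4 cm (r > 13.6 cm, enclosing both).
Q_enc = (11.6 μC) + (12.9 μC) = 2.45×10^-5 C.
Gauss's law: E·4πr² = Q_enc/ε₀.
E = |Q_enc|/(4πε₀r²) = (2.45×10^-5)/(4π·8.85×10^-12·(0.374)²) = 1.57×10^6 N/C.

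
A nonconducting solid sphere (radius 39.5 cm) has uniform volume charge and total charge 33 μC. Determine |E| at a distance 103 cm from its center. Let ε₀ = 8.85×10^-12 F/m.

|E| = 2.80e5 N/C

By spherical symmetry E is radial; choose a Gaussian sphere of radius r = 103 cm (r > R, so the entire charge is enclosed).
Q_enc = 33 μC = 3.30×10^-5 C.
Since E is radial and uniform over the Gaussian sphere, Φ = E·4πr² = Q_enc/ε₀.
E = |Q_enc|/(4πε₀r²) = (3.30×10^-5)/(4π·8.85×10^-12·(1.03)²) = 2.80e5 N/C.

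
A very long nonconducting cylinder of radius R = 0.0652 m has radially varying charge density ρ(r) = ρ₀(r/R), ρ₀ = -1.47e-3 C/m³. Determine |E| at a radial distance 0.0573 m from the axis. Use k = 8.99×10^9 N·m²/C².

E = 2.79×10^6 V/m

Take a coaxial cylindrical Gaussian surface of radius r = 0.0573 m and length L (r < R).
Integrating ρ over the cross-section to radius r: λ_enc = (2πρ₀/R) ∫₀^r r'^2 dr' = 2πρ₀ r^3/(3·R) = -8.884×10^-6 C/m.
By Gauss's law (flux through the curved wall only), E·2πrL = λ_enc L/ε₀.
E = 2k|λ_enc|/r = 2(8.99×10^9)(8.884×10^-6)/(0.0573) = 2.79×10^6 N/C.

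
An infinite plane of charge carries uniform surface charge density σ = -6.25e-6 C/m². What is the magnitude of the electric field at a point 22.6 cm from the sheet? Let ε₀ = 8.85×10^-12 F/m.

|E| ≈ 3.53×10^5 N/C

Choose a cylindrical pillbox piercing the sheet, end faces (area A) parallel to it.
Only the two end caps contribute flux: Φ = 2EA. With Q_enc = σA, Gauss's law gives E = |σ|/(2ε₀).
E = |σ|/(2ε₀) = (6.25×10^-6)/(2·8.85×10^-12) = 3.53×10^5 N/C.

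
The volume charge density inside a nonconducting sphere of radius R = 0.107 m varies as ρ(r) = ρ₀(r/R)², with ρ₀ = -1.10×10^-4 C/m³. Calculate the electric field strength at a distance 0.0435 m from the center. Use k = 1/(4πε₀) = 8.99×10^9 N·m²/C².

By spherical symmetry E is radial; choose a Gaussian sphere of radius r = 0.0435 m (r < R).
Q_enc = ∫₀^r ρ(r')·4πr'² dr' = (4πρ₀/R²) ∫₀^r r'^4 dr' = 4πρ₀ r^5/(5·R²) = -3.761×10^-9 C.
Gauss's law: E·4πr² = Q_enc/ε₀.
E = k|Q_enc|/r² = (8.99×10^9)(3.761×10^-9)/(0.0435)² = 1.79×10^4 N/C.

E = 1.79e4 N/C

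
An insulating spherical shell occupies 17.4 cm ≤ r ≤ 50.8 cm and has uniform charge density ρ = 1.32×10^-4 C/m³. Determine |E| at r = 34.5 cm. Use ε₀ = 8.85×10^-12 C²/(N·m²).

E ≈ 1.50×10^6 N/C

Symmetry ⇒ E = E(r) r̂. Gaussian sphere of radius r = 34.5 cm (within the shell material, 17.4 cm < r < 50.8 cm).
Enclosed charge is the volume from a to r: Q_enc = (4π/3)ρ(r³ − a³) = 1.979×10^-5 C.
Since E is radial and uniform over the Gaussian sphere, Φ = E·4πr² = Q_enc/ε₀.
E = |Q_enc|/(4πε₀r²) = (1.979×10^-5)/(4π·8.85×10^-12·(0.345)²) = 1.50×10^6 N/C.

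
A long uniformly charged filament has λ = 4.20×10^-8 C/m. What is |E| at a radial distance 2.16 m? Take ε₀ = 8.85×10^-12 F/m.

Coaxial Gaussian cylinder, radius r = 2.16 m, length L.
Q_enc = λL, so λ_enc = 4.20e-8 C/m.
By Gauss's law (flux through the curved wall only), E·2πrL = λ_enc L/ε₀.
E = |λ_enc|/(2πε₀r) = (4.20e-8)/(2π·8.85×10^-12·2.16) = 350 N/C.

E ≈ 350 N/C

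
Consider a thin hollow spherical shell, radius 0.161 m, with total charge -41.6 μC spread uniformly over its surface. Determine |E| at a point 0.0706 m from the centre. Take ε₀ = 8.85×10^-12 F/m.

By spherical symmetry E is radial; choose a Gaussian sphere of radius r = 0.0706 m (inside the shell, r < 0.161 m).
All the charge is outside the Gaussian surface: Q_enc = 0, hence E = 0 everywhere inside the shell.

E = 0 (no enclosed charge)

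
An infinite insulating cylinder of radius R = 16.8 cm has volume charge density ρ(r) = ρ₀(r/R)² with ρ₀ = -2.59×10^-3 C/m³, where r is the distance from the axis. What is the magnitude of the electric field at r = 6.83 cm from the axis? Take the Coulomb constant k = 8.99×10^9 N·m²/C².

|E| ≈ 8.26×10^5 N/C

Take a coaxial cylindrical Gaussian surface of radius r = 6.83 cm and length L (r < R).
λ_enc = ∫₀^r ρ(r')·2πr' dr' = (2πρ₀/R²)·r^4/4 = -3.137×10^-6 C/m.
Since E is radial and uniform over the curved surface, Φ = E·2πrL = Q_enc/ε₀ = λ_enc L/ε₀.
E = 2k|λ_enc|/r = 2(8.99×10^9)(3.137e-6)/(0.0683) = 8.26×10^5 N/C.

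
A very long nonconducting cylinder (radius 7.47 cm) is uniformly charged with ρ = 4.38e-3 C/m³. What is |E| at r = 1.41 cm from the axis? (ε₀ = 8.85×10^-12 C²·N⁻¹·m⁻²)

3.49×10^6 N/C

Choose a coaxial cylinder of radius r = 1.41 cm (arbitrary length L) as the Gaussian surface (r < R).
Charge inside radius r per length L is ρ·πr²·L, so λ_enc = ρπr² = 2.736×10^-6 C/m.
Applying ∮E·dA = Q_enc/ε₀ with the end caps contributing no flux:
E = |λ_enc|/(2πε₀r) = (2.736e-6)/(2π·8.85×10^-12·0.0141) = 3.49×10^6 N/C.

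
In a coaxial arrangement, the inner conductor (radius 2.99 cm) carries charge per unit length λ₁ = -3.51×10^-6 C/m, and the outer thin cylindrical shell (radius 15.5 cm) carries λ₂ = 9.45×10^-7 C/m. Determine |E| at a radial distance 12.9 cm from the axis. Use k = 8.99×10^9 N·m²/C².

By cylindrical symmetry E is radial; use a coaxial Gaussian cylinder of radius 12.9 cm and length L (between the conductors, 2.99 cm < r < 15.5 cm).
The shell at 15.5 cm lies outside the Gaussian surface, so λ_enc = λ₁ = -3.51e-6 C/m.
Gauss's law: E·2πrL = λ_enc L/ε₀.
E = 2k|λ_enc|/r = 2(8.99×10^9)(3.51×10^-6)/(0.129) = 4.89×10^5 N/C.

4.89×10^5 V/m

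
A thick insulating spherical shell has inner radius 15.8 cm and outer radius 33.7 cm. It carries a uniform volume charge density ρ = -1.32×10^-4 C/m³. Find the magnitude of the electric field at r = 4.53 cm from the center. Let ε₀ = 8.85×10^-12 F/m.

Symmetry ⇒ E = E(r) r̂. Gaussian sphere of radius r = 4.53 cm (r < 15.8 cm, inside the empty cavity).
Q_enc = 0 (all charge lies at larger r); Gauss's law gives E = 0.

E = 0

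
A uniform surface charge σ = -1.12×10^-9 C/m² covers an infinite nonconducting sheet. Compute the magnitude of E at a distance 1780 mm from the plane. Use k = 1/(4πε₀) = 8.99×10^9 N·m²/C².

E ≈ 63.3 N/C

The symmetry is planar: E is normal to the sheet and the same magnitude on both sides. Take a pillbox straddling the sheet with end-cap area A.
Flux Φ = 2EA and Q_enc = σA, so 2EA = σA/ε₀ ⇒ E = |σ|/(2ε₀), independent of distance.
E = 2πk|σ| = 2π(8.99×10^9)(1.12e-9) = 63.3 N/C.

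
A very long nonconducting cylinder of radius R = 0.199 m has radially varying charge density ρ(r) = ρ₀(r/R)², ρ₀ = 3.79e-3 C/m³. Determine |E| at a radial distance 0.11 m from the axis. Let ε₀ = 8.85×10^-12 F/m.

Coaxial Gaussian cylinder, radius r = 0.11 m, length L (r < R).
Integrating ρ over the cross-section to radius r: λ_enc = (2πρ₀/R²) ∫₀^r r'^3 dr' = 2πρ₀ r^4/(4·R²) = 2.201e-5 C/m.
Since E is radial and uniform over the curved surface, Φ = E·2πrL = Q_enc/ε₀ = λ_enc L/ε₀.
E = |λ_enc|/(2πε₀r) = (2.201×10^-5)/(2π·8.85×10^-12·0.11) = 3.60e6 N/C.

E ≈ 3.60e6 N/C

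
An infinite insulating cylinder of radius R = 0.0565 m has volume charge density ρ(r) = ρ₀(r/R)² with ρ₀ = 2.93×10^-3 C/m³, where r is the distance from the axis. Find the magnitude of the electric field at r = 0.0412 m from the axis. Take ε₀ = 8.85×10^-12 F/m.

Coaxial Gaussian cylinder, radius r = 0.0412 m, length L (r < R).
Integrating ρ over the cross-section to radius r: λ_enc = (2πρ₀/R²) ∫₀^r r'^3 dr' = 2πρ₀ r^4/(4·R²) = 4.154×10^-6 C/m.
Applying ∮E·dA = Q_enc/ε₀ with the end caps contributing no flux:
E = |λ_enc|/(2πε₀r) = (4.154×10^-6)/(2π·8.85×10^-12·0.0412) = 1.81×10^6 N/C.

E = 1.81e6 N/C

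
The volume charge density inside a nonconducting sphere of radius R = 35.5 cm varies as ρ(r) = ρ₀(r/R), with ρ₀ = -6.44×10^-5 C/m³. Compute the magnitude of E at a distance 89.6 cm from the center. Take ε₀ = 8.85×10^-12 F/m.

Use a concentric Gaussian sphere at r = 89.6 cm (r > R, all charge enclosed).
Q_enc = 4π ∫₀^R ρ₀(r'/R)^1 r'² dr' = 4πρ₀R³/4 = -9.052e-6 C.
Applying ∮E·dA = Q_enc/ε₀ with Φ = E(4πr²):
E = |Q_enc|/(4πε₀r²) = (9.052×10^-6)/(4π·8.85×10^-12·(0.896)²) = 1.01×10^5 N/C.

|E| = 1.01×10^5 N/C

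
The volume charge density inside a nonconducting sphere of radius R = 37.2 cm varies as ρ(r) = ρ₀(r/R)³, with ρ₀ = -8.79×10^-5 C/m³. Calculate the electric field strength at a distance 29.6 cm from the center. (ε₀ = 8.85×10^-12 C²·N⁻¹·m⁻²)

E ≈ 2.47e5 V/m

Symmetry ⇒ E = E(r) r̂. Gaussian sphere of radius r = 29.6 cm (r < R).
Integrate the density: Q_enc = 4π ∫₀^r ρ₀(r'/R)^3 r'² dr' = 4πρ₀ r^6/(6·R³) = -2.405×10^-6 C.
Since E is radial and uniform over the Gaussian sphere, Φ = E·4πr² = Q_enc/ε₀.
E = |Q_enc|/(4πε₀r²) = (2.405×10^-6)/(4π·8.85×10^-12·(0.296)²) = 2.47e5 N/C.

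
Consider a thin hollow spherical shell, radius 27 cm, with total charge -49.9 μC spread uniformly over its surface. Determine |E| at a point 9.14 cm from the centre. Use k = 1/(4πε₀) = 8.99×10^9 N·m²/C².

|E| = 0 V/m

Take a concentric spherical Gaussian surface of radius r = 9.14 cm (inside the shell, r < 27 cm).
No charge lies within this surface, so Q_enc = 0 and Gauss's law gives E·4πr² = 0 ⇒ E = 0.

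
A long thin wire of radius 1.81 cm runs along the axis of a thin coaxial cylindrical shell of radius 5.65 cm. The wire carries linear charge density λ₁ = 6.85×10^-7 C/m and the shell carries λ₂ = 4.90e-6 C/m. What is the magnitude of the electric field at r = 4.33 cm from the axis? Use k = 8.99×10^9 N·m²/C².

E = 2.84×10^5 N/C

Take a coaxial cylindrical Gaussian surface of radius r = 4.33 cm and length L (between the conductors, 1.81 cm < r < 5.65 cm).
The shell at 5.65 cm lies outside the Gaussian surface, so λ_enc = λ₁ = 6.85×10^-7 C/m.
Applying ∮E·dA = Q_enc/ε₀ with the end caps contributing no flux:
E = 2k|λ_enc|/r = 2(8.99×10^9)(6.85×10^-7)/(0.0433) = 2.84×10^5 N/C.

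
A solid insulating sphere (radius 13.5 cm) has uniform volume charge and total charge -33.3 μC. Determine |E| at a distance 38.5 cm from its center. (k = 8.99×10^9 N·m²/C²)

Use a concentric Gaussian sphere at r = 38.5 cm (r > R, so the entire charge is enclosed).
Q_enc = -33.3 μC = -3.33×10^-5 C.
Applying ∮E·dA = Q_enc/ε₀ with Φ = E(4πr²):
E = k|Q_enc|/r² = (8.99×10^9)(3.33×10^-5)/(0.385)² = 2.02×10^6 N/C.

|E| ≈ 2.02e6 N/C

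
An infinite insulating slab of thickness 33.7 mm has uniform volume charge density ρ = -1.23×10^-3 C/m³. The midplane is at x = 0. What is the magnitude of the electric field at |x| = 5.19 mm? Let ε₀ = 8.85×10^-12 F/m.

By symmetry E is perpendicular to the slab. A Gaussian pillbox from −5.19 mm to +5.19 mm (face area A) lies entirely within the slab.
Q_enc = ρ·(2x)·A and flux = 2EA, so 2EA = 2ρxA/ε₀ ⇒ E = |ρ|x/ε₀.
E = (1.23×10^-3)(0.00519)/(8.85×10^-12) = 7.21×10^5 N/C.

E ≈ 7.21e5 N/C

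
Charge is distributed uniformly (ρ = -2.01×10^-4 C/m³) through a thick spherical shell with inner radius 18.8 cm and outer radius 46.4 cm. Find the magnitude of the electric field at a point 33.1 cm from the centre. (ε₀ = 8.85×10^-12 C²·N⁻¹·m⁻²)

|E| ≈ 2.05×10^6 N/C

Take a concentric spherical Gaussian surface of radius r = 33.1 cm (within the shell material, 18.8 cm < r < 46.4 cm).
Enclosed charge is the volume from a to r: Q_enc = (4π/3)ρ(r³ − a³) = -2.494e-5 C.
By Gauss's law, ∮E·dA = E·4πr² = Q_enc/ε₀.
E = |Q_enc|/(4πε₀r²) = (2.494×10^-5)/(4π·8.85×10^-12·(0.331)²) = 2.05e6 N/C.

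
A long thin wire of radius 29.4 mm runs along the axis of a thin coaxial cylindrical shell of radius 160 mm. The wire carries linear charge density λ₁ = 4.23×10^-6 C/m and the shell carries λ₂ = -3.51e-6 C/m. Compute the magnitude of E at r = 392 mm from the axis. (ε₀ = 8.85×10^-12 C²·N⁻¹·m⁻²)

Choose a coaxial cylinder of radius r = 392 mm (arbitrary length L) as the Gaussian surface (r > 160 mm, enclosing both).
λ_enc = λ₁ + λ₂ = (4.23×10^-6) + (-3.51×10^-6) = 7.20×10^-7 C/m.
By Gauss's law (flux through the curved wall only), E·2πrL = λ_enc L/ε₀.
E = |λ_enc|/(2πε₀r) = (7.20×10^-7)/(2π·8.85×10^-12·0.392) = 3.30×10^4 N/C.

|E| = 3.30×10^4 N/C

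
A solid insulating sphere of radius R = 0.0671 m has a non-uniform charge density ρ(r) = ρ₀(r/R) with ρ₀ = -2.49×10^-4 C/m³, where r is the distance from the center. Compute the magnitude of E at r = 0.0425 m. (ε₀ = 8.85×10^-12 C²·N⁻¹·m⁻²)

|E| = 1.89×10^5 N/C

Use a concentric Gaussian sphere at r = 0.0425 m (r < R).
Q_enc = ∫₀^r ρ(r')·4πr'² dr' = (4πρ₀/R) ∫₀^r r'^3 dr' = 4πρ₀ r^4/(4·R) = -3.803e-8 C.
Since E is radial and uniform over the Gaussian sphere, Φ = E·4πr² = Q_enc/ε₀.
E = |Q_enc|/(4πε₀r²) = (3.803e-8)/(4π·8.85×10^-12·(0.0425)²) = 1.89×10^5 N/C.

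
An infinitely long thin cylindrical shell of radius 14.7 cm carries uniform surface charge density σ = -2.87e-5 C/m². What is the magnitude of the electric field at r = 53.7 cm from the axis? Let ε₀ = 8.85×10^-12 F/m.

Coaxial Gaussian cylinder, radius r = 53.7 cm, length L (r > 14.7 cm).
The whole shell is enclosed: λ_enc = σ·2πR = (-2.87×10^-5)·2π·(0.147) = -2.651e-5 C/m.
By Gauss's law (flux through the curved wall only), E·2πrL = λ_enc L/ε₀.
E = |λ_enc|/(2πε₀r) = (2.651×10^-5)/(2π·8.85×10^-12·0.537) = 8.88e5 N/C.

8.88×10^5 V/m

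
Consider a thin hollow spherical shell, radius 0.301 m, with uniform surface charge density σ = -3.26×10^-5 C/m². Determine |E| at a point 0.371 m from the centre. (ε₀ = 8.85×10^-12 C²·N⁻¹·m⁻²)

|E| = 2.42×10^6 N/C

Take a concentric spherical Gaussian surface of radius r = 0.371 m (r > 0.301 m).
The entire shell is enclosed: Q_enc = σ·4πR² = (-3.26×10^-5)·4π·(0.301)² = -3.712×10^-5 C.
Applying ∮E·dA = Q_enc/ε₀ with Φ = E(4πr²):
E = |Q_enc|/(4πε₀r²) = (3.712×10^-5)/(4π·8.85×10^-12·(0.371)²) = 2.42×10^6 N/C.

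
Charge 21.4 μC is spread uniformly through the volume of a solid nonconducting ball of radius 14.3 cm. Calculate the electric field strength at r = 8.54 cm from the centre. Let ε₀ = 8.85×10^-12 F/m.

|E| = 5.62×10^6 V/m

By spherical symmetry E is radial; choose a Gaussian sphere of radius r = 8.54 cm (r < R).
For a uniform sphere the enclosed fraction is (r/R)³, so Q_enc = (21.4 μC)(0.0854/0.143)³ = 4.558×10^-6 C.
By Gauss's law, ∮E·dA = E·4πr² = Q_enc/ε₀.
E = |Q_enc|/(4πε₀r²) = (4.558e-6)/(4π·8.85×10^-12·(0.0854)²) = 5.62e6 N/C.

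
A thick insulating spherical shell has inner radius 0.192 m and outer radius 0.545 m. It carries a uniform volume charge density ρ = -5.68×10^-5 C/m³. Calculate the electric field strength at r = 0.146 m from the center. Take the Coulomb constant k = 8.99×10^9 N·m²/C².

E = 0 (no enclosed charge)

Symmetry ⇒ E = E(r) r̂. Gaussian sphere of radius r = 0.146 m (r < 0.192 m, inside the empty cavity).
No charge is enclosed, so by Gauss's law E·4πr² = 0 ⇒ E = 0.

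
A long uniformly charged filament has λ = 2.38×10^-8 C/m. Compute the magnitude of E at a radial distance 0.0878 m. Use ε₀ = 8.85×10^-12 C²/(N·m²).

|E| ≈ 4.87×10^3 N/C

By cylindrical symmetry E is radial; use a coaxial Gaussian cylinder of radius 0.0878 m and length L.
Q_enc = λL, so λ_enc = 2.38e-8 C/m.
By Gauss's law (flux through the curved wall only), E·2πrL = λ_enc L/ε₀.
E = |λ_enc|/(2πε₀r) = (2.38×10^-8)/(2π·8.85×10^-12·0.0878) = 4.87e3 N/C.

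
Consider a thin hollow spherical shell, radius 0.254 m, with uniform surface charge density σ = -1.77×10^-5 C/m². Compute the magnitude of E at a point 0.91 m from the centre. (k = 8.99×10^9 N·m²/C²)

By spherical symmetry E is radial; choose a Gaussian sphere of radius r = 0.91 m (r > 0.254 m).
The entire shell is enclosed: Q_enc = σ·4πR² = (-1.77×10^-5)·4π·(0.254)² = -1.435e-5 C.
Gauss's law: E·4πr² = Q_enc/ε₀.
E = k|Q_enc|/r² = (8.99×10^9)(1.435×10^-5)/(0.91)² = 1.56e5 N/C.

|E| = 1.56×10^5 N/C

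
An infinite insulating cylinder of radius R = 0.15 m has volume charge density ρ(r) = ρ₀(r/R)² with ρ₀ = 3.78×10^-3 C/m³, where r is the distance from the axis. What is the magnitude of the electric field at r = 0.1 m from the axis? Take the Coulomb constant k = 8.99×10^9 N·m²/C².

By cylindrical symmetry E is radial; use a coaxial Gaussian cylinder of radius 0.1 m and length L (r < R).
λ_enc = ∫₀^r ρ(r')·2πr' dr' = (2πρ₀/R²)·r^4/4 = 2.639×10^-5 C/m.
Since E is radial and uniform over the curved surface, Φ = E·2πrL = Q_enc/ε₀ = λ_enc L/ε₀.
E = 2k|λ_enc|/r = 2(8.99×10^9)(2.639×10^-5)/(0.1) = 4.74×10^6 N/C.

|E| ≈ 4.74×10^6 N/C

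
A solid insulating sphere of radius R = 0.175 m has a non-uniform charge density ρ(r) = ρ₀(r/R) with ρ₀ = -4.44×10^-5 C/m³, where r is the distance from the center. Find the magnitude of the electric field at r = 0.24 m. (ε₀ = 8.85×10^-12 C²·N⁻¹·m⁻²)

By spherical symmetry E is radial; choose a Gaussian sphere of radius r = 0.24 m (r > R, all charge enclosed).
Q_enc = 4π ∫₀^R ρ₀(r'/R)^1 r'² dr' = 4πρ₀R³/4 = -7.476e-7 C.
Since E is radial and uniform over the Gaussian sphere, Φ = E·4πr² = Q_enc/ε₀.
E = |Q_enc|/(4πε₀r²) = (7.476e-7)/(4π·8.85×10^-12·(0.24)²) = 1.17e5 N/C.

1.17e5 N/C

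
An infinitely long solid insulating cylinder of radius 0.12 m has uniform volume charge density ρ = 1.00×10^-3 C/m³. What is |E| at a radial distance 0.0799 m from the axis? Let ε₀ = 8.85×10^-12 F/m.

E ≈ 4.51e6 N/C

Coaxial Gaussian cylinder, radius r = 0.0799 m, length L (r < R).
Enclosed charge per unit length: λ_enc = ρ·πr² = (1.00×10^-3)π(0.0799)² = 2.006×10^-5 C/m.
By Gauss's law (flux through the curved wall only), E·2πrL = λ_enc L/ε₀.
E = |λ_enc|/(2πε₀r) = (2.006×10^-5)/(2π·8.85×10^-12·0.0799) = 4.51×10^6 N/C.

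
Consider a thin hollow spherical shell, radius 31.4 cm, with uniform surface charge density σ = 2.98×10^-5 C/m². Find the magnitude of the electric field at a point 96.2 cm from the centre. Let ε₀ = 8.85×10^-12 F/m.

Take a concentric spherical Gaussian surface of radius r = 96.2 cm (r > 31.4 cm).
The entire shell is enclosed: Q_enc = σ·4πR² = (2.98e-5)·4π·(0.314)² = 3.692e-5 C.
By Gauss's law, ∮E·dA = E·4πr² = Q_enc/ε₀.
E = |Q_enc|/(4πε₀r²) = (3.692×10^-5)/(4π·8.85×10^-12·(0.962)²) = 3.59×10^5 N/C.

|E| ≈ 3.59×10^5 V/m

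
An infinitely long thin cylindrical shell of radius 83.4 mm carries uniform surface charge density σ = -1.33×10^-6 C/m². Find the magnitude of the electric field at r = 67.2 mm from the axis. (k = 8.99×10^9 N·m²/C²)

|E| = 0 V/m

Choose a coaxial cylinder of radius r = 67.2 mm (arbitrary length L) as the Gaussian surface (r < 83.4 mm, inside the shell).
All the surface charge lies outside this cylinder: Q_enc = 0, hence E = 0.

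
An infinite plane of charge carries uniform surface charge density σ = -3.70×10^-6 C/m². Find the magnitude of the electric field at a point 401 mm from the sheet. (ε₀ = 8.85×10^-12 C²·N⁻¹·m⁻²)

Choose a cylindrical pillbox piercing the sheet, end faces (area A) parallel to it.
Only the two end caps contribute flux: Φ = 2EA. With Q_enc = σA, Gauss's law gives E = |σ|/(2ε₀).
E = |σ|/(2ε₀) = (3.70×10^-6)/(2·8.85×10^-12) = 2.09×10^5 N/C.

|E| ≈ 2.09e5 N/C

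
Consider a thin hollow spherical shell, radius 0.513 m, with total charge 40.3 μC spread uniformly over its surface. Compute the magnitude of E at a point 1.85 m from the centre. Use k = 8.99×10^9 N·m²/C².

|E| ≈ 1.06×10^5 V/m

Symmetry ⇒ E = E(r) r̂. Gaussian sphere of radius r = 1.85 m (r > 0.513 m).
The entire shell is enclosed: Q_enc = 4.03e-5 C.
Since E is radial and uniform over the Gaussian sphere, Φ = E·4πr² = Q_enc/ε₀.
E = k|Q_enc|/r² = (8.99×10^9)(4.03×10^-5)/(1.85)² = 1.06e5 N/C.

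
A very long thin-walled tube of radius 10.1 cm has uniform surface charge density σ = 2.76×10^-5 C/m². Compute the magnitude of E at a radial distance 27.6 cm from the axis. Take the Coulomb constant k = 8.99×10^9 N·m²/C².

E = 1.14×10^6 N/C

Take a coaxial cylindrical Gaussian surface of radius r = 27.6 cm and length L (r > 10.1 cm).
The whole shell is enclosed: λ_enc = σ·2πR = (2.76×10^-5)·2π·(0.101) = 1.752×10^-5 C/m.
By Gauss's law (flux through the curved wall only), E·2πrL = λ_enc L/ε₀.
E = 2k|λ_enc|/r = 2(8.99×10^9)(1.752×10^-5)/(0.276) = 1.14e6 N/C.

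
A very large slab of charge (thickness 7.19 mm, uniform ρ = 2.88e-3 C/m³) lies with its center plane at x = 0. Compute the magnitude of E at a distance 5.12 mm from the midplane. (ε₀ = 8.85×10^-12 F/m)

The point |x| = 5.12 mm lies outside the slab (half-thickness 0.003595 m). A symmetric pillbox spanning the full slab encloses Q_enc = ρ·d·A.
Flux = 2EA ⇒ E = |ρ|d/(2ε₀), independent of distance outside.
E = (2.88e-3)(0.00719)/(2·8.85×10^-12) = 1.17×10^6 N/C.

E = 1.17×10^6 N/C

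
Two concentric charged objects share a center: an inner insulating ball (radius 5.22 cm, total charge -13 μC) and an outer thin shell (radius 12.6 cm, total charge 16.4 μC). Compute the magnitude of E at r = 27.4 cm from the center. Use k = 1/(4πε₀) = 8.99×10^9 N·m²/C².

Symmetry ⇒ E = E(r) r̂. Gaussian sphere of radius r = 27.4 cm (r > 12.6 cm, enclosing both).
Q_enc = (-13 μC) + (16.4 μC) = 3.40×10^-6 C.
Applying ∮E·dA = Q_enc/ε₀ with Φ = E(4πr²):
E = k|Q_enc|/r² = (8.99×10^9)(3.40×10^-6)/(0.274)² = 4.07e5 N/C.

4.07×10^5 N/C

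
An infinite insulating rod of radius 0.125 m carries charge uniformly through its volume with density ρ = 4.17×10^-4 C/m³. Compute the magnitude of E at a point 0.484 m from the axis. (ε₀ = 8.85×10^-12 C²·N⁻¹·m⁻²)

Take a coaxial cylindrical Gaussian surface of radius r = 0.484 m and length L (r > 0.125 m, full cross-section enclosed).
λ_enc = ρ·πR² = (4.17×10^-4)π(0.125)² = 2.047×10^-5 C/m.
By Gauss's law (flux through the curved wall only), E·2πrL = λ_enc L/ε₀.
E = |λ_enc|/(2πε₀r) = (2.047×10^-5)/(2π·8.85×10^-12·0.484) = 7.61e5 N/C.

7.61×10^5 N/C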